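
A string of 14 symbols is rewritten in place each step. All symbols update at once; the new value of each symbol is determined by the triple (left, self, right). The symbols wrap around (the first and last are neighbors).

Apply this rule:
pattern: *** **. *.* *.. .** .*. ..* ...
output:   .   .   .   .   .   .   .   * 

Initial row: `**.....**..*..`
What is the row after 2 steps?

**.....*******

...***........
**.....*******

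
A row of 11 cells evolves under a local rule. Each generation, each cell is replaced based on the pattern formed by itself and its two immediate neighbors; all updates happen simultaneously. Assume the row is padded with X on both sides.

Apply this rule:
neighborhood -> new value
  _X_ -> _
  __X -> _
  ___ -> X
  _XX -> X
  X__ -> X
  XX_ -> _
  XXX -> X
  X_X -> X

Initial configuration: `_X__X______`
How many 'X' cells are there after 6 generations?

9

generation 1: X_X__XXXXX_
generation 2: _X_X_XXXX_X
generation 3: X_X_XXXX_XX
generation 4: _X_XXXX_XXX
generation 5: X_XXXX_XXXX
generation 6: _XXXX_XXXXX
count of X: 9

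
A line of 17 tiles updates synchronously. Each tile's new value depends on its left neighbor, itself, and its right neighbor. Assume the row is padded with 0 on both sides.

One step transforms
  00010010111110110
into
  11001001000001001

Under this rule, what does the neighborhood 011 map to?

0

At position 8 the neighborhood is 011; the next row has 0 there.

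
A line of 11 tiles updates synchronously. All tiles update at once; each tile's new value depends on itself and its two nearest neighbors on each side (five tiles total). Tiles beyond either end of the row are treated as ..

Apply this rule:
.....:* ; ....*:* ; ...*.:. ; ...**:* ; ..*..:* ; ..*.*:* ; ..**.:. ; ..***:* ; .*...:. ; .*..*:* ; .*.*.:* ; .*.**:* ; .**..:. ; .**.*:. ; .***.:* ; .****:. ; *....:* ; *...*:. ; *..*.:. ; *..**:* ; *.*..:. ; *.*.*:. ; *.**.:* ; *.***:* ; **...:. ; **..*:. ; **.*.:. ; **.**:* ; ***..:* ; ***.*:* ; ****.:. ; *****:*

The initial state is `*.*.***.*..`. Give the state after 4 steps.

**.****...*
..**..*...*
**....*...*
...**.*...*

...**.*...*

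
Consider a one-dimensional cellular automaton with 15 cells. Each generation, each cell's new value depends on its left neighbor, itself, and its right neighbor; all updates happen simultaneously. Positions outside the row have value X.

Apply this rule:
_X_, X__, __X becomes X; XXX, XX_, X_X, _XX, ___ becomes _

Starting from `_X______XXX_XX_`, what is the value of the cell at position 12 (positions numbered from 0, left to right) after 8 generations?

X

generation 1: _XX____X_______
generation 2: ___X__XXX_____X
generation 3: X_XXXX___X___X_
generation 4: ______X_XXX_XX_
generation 5: X____XX________
generation 6: _X__X__X______X
generation 7: _XXXXXXXX____X_
generation 8: _________X__XX_
position 12 holds X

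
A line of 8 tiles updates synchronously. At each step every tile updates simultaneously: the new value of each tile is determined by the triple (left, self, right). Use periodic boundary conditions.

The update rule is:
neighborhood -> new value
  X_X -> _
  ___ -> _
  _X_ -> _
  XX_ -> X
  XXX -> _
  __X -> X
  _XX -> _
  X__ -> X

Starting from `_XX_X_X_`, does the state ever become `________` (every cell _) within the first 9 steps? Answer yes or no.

no

step 1: X_X____X
step 2: X__X__X_
step 3: _XX_XX__
step 4: X_X__XX_
step 5: ___XX_X_
step 6: __X_X__X
step 7: XX___XX_
step 8: _XX_X_X_  (repeats step 0; period 8)
step 9: X_X____X
step 9 is X_X____X, still not uniform _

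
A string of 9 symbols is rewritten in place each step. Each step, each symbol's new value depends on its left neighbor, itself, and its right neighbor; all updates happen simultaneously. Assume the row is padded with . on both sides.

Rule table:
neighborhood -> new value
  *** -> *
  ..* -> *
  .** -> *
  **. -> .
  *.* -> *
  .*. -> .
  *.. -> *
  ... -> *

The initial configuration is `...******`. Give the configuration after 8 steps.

*.*.*.*.*

********.
*******.*
******.*.
*****.*.*
****.*.*.
***.*.*.*
**.*.*.*.
*.*.*.*.*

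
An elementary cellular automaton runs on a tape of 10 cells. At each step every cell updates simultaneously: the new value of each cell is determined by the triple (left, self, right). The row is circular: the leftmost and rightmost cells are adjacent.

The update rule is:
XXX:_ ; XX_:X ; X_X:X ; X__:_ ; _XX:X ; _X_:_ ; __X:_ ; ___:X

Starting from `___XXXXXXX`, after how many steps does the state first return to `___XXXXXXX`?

_X_X_____X
X_X__XXX__
_X___X_X__
___X__X__X
_X________
___XXXXXXX

6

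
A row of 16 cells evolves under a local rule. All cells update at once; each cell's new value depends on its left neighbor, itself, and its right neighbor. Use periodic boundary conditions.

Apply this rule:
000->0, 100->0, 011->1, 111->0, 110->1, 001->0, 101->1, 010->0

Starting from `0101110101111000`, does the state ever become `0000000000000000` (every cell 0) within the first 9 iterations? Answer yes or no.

yes

0011011011001000
0011111111000000
0010000001000000
0000000000000000
all cells are 0 at iteration 4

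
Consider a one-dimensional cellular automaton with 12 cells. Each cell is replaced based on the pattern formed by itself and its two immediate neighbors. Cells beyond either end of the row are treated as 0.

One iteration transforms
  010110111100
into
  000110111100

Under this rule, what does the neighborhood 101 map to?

At position 2 the neighborhood is 101; the next row has 0 there.

0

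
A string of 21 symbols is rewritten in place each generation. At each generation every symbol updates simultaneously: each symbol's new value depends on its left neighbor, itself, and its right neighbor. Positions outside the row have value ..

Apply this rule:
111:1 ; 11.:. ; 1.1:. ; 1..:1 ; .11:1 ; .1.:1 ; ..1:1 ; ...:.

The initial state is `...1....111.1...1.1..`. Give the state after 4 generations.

..111..111..11.11.11.
.111.1111.111..1..1.1
111..111..11.111111.1
11.1111.111..11111..1

11.1111.111..11111..1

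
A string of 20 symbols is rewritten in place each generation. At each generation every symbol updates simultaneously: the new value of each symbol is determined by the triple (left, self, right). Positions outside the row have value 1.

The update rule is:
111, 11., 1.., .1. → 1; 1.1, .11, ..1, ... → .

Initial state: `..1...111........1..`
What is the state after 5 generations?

1111..11...111....1.

generation 1: 1.11...111.......11.
generation 2: 1..11...111.......1.
generation 3: 11..11...111......1.
generation 4: 111..11...111.....1.
generation 5: 1111..11...111....1.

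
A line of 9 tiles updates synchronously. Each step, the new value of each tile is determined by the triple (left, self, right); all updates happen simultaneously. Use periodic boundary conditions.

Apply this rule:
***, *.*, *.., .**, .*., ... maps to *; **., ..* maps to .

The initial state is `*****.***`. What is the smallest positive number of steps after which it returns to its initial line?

9

****.****
***.*****
**.******
*.*******
.********
********.
*******.*
******.**
*****.***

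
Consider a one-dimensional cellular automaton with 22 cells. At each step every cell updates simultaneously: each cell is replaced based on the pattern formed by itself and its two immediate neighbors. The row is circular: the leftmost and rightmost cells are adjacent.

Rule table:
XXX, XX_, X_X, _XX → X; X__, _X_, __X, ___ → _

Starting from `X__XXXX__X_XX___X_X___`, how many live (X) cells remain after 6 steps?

step 1: ___XXXX___XXX____X____
step 2: ___XXXX___XXX_________
step 3: ___XXXX___XXX_________  (fixed point — unchanged through step 6)
count of X: 7

7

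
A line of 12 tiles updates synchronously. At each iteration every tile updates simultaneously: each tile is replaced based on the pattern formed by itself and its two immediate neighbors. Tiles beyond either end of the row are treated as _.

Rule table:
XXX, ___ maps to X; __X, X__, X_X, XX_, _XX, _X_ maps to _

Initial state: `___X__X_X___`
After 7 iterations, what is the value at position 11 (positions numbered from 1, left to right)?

_

iteration 1: XX________XX
iteration 2: ___XXXXXX___
iteration 3: XX__XXXX__XX
iteration 4: _____XX_____
iteration 5: XXXX____XXXX
iteration 6: _XX__XX__XX_
iteration 7: ____________
position 11 holds _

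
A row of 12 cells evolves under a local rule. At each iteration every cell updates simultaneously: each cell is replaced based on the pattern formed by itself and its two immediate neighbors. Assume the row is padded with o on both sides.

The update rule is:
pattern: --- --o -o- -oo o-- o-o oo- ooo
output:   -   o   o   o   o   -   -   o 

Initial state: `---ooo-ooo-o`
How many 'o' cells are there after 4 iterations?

o-ooo--oo--o
--oo-ooo-ooo
ooo--oo--ooo
oo-ooo-ooooo
count of o: 10

10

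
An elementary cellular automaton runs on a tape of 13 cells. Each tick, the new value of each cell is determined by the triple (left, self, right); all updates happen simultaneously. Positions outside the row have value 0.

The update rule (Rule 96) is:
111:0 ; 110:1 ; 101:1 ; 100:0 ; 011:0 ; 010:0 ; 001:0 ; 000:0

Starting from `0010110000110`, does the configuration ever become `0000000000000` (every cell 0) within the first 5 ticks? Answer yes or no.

0001010000010
0000100000000
0000000000000
all cells are 0 at tick 3

yes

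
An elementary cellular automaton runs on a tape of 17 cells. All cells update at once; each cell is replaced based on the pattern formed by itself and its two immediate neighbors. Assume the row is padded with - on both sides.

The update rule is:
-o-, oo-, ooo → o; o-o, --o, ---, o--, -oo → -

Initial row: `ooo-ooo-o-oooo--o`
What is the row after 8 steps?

--o---o-o----o--o

-oo--oo-o--ooo--o
--o---o-o---oo--o
--o---o-o----o--o
--o---o-o----o--o  (fixed point — unchanged through step 8)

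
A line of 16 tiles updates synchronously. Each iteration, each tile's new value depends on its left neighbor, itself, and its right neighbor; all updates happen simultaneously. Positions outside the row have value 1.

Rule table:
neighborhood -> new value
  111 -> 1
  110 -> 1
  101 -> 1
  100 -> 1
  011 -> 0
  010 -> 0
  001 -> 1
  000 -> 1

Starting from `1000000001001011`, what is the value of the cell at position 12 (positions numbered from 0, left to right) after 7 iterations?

1

iteration 1: 1111111110110101
iteration 2: 1111111111011010
iteration 3: 1111111111101101
iteration 4: 1111111111110110
iteration 5: 1111111111111011
iteration 6: 1111111111111101
iteration 7: 1111111111111110
position 12 holds 1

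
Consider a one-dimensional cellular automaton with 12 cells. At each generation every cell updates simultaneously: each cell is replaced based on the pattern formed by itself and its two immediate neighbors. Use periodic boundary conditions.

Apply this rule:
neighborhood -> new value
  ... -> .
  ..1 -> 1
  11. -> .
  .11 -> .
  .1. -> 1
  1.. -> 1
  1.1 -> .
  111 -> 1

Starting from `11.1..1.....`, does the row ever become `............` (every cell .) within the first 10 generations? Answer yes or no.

...11111...1
1.1.111.1.11
..1..1..1..1
111111111111
111111111111  (fixed point — unchanged through generation 10)
generation 10 is 111111111111, still not uniform .

no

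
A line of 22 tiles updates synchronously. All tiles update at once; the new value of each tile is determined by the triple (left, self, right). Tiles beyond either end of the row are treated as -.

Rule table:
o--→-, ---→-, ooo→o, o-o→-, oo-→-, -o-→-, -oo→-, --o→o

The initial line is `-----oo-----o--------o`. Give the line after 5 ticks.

tick 1: ----o------o--------o-
tick 2: ---o------o--------o--
tick 3: --o------o--------o---
tick 4: -o------o--------o----
tick 5: o------o--------o-----

o------o--------o-----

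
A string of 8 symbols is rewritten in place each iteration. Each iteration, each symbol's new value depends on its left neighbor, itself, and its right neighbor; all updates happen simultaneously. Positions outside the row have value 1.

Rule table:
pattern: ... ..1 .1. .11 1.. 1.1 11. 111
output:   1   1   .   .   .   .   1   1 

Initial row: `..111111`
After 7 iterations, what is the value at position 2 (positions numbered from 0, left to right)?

1

.1.11111
....1111
.111.111
..11..11
.1.1.1.1
........
.1111111
position 2 holds 1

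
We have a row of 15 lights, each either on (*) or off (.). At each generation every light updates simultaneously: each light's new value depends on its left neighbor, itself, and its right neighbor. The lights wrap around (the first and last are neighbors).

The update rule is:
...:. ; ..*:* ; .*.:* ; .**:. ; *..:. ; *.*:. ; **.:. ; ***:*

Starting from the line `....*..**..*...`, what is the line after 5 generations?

*..**.........*

...**.*...**...
..*...*..*.....
.**..**.**.....
*...*..........
*..**.........*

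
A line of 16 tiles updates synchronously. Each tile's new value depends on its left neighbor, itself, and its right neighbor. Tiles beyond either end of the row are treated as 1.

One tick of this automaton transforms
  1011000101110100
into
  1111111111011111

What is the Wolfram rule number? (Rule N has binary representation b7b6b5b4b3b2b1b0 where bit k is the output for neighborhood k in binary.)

127

position 10: 111 → 0  (bit 7 = 0)
position 0: 110 → 1  (bit 6 = 1)
position 1: 101 → 1  (bit 5 = 1)
position 4: 100 → 1  (bit 4 = 1)
position 2: 011 → 1  (bit 3 = 1)
position 7: 010 → 1  (bit 2 = 1)
position 6: 001 → 1  (bit 1 = 1)
position 5: 000 → 1  (bit 0 = 1)
bits b7..b0 = 01111111 = 127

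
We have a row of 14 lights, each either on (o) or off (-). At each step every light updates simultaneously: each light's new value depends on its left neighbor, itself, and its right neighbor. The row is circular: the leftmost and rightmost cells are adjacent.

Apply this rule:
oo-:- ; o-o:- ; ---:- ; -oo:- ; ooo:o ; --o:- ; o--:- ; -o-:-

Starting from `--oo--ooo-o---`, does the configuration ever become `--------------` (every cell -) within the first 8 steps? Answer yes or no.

step 1: -------o------
step 2: --------------
all cells are - at step 2

yes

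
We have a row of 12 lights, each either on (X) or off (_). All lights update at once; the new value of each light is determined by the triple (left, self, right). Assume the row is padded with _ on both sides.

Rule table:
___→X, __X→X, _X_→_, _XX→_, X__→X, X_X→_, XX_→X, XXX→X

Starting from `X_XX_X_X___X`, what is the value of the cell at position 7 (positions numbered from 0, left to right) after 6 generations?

_

generation 1: ___X____XXX_
generation 2: XXX_XXXX_XXX
generation 3: _XX__XXX__XX
generation 4: X_XXX_XXXX_X
generation 5: ___XX__XXX__
generation 6: XXX_XXX_XXXX
position 7 holds _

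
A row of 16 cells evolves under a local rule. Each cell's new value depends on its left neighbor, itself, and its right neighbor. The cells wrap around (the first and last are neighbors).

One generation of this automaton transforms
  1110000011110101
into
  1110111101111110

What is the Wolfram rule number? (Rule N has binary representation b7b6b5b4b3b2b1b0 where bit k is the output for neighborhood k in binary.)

231

position 0: 111 → 1  (bit 7 = 1)
position 2: 110 → 1  (bit 6 = 1)
position 12: 101 → 1  (bit 5 = 1)
position 3: 100 → 0  (bit 4 = 0)
position 8: 011 → 0  (bit 3 = 0)
position 13: 010 → 1  (bit 2 = 1)
position 7: 001 → 1  (bit 1 = 1)
position 4: 000 → 1  (bit 0 = 1)
bits b7..b0 = 11100111 = 231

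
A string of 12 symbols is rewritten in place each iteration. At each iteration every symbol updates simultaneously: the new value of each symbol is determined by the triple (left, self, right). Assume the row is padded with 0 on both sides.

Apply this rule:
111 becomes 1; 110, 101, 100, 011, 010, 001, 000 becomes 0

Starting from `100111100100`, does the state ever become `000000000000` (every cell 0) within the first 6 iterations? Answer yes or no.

yes

000011000000
000000000000
all cells are 0 at iteration 2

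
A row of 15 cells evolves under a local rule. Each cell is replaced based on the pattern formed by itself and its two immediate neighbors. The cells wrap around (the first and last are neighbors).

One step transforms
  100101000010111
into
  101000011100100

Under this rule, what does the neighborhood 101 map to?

At position 4 the neighborhood is 101; the next row has 0 there.

0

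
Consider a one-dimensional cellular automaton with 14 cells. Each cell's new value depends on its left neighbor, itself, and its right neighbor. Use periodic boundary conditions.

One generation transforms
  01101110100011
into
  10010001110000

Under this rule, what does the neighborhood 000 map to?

At position 10 the neighborhood is 000; the next row has 0 there.

0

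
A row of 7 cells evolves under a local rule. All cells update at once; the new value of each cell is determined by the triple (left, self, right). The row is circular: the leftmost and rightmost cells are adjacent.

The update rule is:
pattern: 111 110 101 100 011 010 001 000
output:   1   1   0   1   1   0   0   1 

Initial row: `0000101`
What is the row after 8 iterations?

1110000
1111110
1111110  (fixed point — unchanged through iteration 8)

1111110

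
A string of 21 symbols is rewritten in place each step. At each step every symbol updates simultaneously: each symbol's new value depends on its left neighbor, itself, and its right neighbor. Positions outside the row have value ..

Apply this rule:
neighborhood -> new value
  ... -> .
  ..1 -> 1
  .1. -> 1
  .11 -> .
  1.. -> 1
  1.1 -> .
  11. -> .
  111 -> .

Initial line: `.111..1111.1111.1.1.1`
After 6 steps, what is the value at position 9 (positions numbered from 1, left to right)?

.

1...11..........1.1.1
11.1..1........11.1.1
...11111......1...1.1
..1.....1....111.11.1
.111...111..1.......1
1...1.1...1111.....11
position 9 holds .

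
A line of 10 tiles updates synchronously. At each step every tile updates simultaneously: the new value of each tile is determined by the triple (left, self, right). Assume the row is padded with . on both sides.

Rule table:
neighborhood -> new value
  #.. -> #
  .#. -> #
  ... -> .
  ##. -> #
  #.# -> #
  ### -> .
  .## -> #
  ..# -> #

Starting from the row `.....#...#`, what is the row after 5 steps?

####.##..#

step 1: ....###.##
step 2: ...##.####
step 3: ..#####..#
step 4: .##...####
step 5: ####.##..#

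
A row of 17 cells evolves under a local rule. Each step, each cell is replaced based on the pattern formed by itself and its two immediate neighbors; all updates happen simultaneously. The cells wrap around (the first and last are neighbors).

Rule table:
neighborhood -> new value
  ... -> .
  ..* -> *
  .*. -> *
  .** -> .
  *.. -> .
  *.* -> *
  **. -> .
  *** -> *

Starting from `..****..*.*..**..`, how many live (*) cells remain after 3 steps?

6

step 1: .*.**..****.*....
step 2: ***...*.**.**....
step 3: .*...***..*.....*
count of *: 6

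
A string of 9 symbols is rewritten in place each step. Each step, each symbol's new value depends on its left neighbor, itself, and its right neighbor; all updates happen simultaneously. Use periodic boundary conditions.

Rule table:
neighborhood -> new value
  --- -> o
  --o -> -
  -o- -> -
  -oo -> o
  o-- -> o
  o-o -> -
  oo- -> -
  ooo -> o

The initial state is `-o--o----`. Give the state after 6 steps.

---ooo---

--o--oooo
o--o-ooo-
-o---oo--
--oo-o-oo
o-o----o-
---ooo---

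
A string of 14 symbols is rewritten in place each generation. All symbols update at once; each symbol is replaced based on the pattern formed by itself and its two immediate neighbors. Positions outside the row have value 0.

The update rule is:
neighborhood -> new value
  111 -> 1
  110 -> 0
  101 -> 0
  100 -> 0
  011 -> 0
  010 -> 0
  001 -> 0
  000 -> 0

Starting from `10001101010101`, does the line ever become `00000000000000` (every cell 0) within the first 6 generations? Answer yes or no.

yes

00000000000000
all cells are 0 at generation 1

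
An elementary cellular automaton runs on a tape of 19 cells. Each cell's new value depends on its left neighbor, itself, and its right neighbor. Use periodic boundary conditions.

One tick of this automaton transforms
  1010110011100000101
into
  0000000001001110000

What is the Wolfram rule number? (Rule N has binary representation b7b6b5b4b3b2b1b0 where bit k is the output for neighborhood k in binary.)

position 9: 111 → 1  (bit 7 = 1)
position 0: 110 → 0  (bit 6 = 0)
position 1: 101 → 0  (bit 5 = 0)
position 6: 100 → 0  (bit 4 = 0)
position 4: 011 → 0  (bit 3 = 0)
position 2: 010 → 0  (bit 2 = 0)
position 7: 001 → 0  (bit 1 = 0)
position 12: 000 → 1  (bit 0 = 1)
bits b7..b0 = 10000001 = 129

129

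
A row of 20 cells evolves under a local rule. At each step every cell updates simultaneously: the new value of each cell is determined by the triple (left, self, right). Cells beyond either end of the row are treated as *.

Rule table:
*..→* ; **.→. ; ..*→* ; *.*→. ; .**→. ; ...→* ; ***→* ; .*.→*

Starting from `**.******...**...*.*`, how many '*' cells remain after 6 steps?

*...****.***..****..
.***.**...*.**.**.**
..*....****........*
*******.**.********.
******......******..
*****.******.****.**
count of *: 17

17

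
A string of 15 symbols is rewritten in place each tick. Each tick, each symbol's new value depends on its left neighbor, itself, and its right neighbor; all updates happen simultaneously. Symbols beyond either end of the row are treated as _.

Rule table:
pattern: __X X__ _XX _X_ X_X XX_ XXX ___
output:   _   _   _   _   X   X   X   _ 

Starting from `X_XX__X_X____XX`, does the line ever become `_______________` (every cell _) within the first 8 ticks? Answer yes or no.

_X_X___X______X
__X____________
_______________
all cells are _ at tick 3

yes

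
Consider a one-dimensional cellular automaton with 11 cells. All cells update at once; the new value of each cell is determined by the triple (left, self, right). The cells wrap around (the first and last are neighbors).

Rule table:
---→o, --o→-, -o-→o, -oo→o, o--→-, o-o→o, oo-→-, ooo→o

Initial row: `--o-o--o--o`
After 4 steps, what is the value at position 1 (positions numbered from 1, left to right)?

-

--ooo--o--o
--oo---o--o
--o--o-o--o
--o--ooo--o
position 1 holds -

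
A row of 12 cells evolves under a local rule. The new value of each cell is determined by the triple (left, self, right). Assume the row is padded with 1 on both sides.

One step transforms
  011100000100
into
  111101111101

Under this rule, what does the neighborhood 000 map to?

At position 5 the neighborhood is 000; the next row has 1 there.

1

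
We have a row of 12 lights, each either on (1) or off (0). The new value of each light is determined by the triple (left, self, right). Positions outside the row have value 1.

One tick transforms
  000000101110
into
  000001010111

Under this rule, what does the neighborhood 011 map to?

At position 8 the neighborhood is 011; the next row has 0 there.

0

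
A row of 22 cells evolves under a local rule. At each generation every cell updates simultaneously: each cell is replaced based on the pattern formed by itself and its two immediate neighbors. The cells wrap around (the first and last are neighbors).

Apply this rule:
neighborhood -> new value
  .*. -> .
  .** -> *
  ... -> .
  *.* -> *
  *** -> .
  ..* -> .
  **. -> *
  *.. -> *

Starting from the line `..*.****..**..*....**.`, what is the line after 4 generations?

...**..**.***..*...***
*..***.****.**..*..*.*
**.*.***..*****..*..**
.**.**.**.*...**..*.*.

.**.**.**.*...**..*.*.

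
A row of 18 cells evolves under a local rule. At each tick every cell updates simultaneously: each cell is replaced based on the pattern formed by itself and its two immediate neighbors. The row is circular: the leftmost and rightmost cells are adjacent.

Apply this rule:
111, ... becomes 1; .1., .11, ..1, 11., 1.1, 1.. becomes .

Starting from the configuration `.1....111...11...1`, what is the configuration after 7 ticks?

tick 1: ...11..1..1....1..
tick 2: 11..........11...1
tick 3: 1..11111111....1..
tick 4: ....111111..11....
tick 5: 111..1111......111
tick 6: 11....11..1111..11
tick 7: 1..11......11....1

1..11......11....1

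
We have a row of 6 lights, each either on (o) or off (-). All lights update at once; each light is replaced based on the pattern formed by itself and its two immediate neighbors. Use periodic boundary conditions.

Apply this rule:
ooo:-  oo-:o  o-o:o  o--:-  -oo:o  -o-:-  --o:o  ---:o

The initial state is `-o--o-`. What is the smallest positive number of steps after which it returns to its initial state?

3

step 1: o--o--
step 2: --o--o
step 3: -o--o-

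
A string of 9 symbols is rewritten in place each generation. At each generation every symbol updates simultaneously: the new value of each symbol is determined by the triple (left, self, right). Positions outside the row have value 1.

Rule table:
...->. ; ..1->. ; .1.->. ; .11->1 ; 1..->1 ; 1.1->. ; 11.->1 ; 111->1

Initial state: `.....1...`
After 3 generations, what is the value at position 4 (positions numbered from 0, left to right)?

1.....1..
11.....1.
111......
position 4 holds .

.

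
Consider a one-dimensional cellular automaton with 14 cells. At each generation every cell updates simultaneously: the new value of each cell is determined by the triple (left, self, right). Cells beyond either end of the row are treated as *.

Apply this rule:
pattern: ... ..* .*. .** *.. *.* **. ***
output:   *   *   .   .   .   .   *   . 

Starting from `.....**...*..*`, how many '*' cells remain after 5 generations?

4

.****.*.**..*.
....*....*.*..
.***..***....*
...*.*..*.***.
.**....*....*.
count of *: 4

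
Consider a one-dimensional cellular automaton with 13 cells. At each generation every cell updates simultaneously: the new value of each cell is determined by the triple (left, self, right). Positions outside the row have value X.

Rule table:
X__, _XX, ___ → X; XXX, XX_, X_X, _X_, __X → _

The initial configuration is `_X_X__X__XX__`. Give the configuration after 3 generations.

___X__XXXXXX_

____X__X_X_X_
XXX__X_______
___X__XXXXXX_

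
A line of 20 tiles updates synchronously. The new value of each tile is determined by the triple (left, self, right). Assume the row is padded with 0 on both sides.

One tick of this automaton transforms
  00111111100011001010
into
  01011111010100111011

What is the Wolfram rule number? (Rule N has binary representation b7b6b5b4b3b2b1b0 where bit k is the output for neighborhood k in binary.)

position 3: 111 → 1  (bit 7 = 1)
position 8: 110 → 0  (bit 6 = 0)
position 17: 101 → 0  (bit 5 = 0)
position 9: 100 → 1  (bit 4 = 1)
position 2: 011 → 0  (bit 3 = 0)
position 16: 010 → 1  (bit 2 = 1)
position 1: 001 → 1  (bit 1 = 1)
position 0: 000 → 0  (bit 0 = 0)
bits b7..b0 = 10010110 = 150

150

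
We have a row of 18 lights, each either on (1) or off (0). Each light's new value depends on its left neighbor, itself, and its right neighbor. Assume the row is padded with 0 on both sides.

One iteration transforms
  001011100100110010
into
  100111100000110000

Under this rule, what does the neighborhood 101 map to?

1

At position 3 the neighborhood is 101; the next row has 1 there.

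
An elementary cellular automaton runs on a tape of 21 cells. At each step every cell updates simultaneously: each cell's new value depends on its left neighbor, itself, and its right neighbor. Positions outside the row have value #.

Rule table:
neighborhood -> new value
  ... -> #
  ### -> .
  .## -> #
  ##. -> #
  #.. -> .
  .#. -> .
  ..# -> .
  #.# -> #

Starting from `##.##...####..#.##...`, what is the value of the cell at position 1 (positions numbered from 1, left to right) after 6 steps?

#

.####.#.#..#...###.#.
##..##.#.....#.#.##.#
.#..###..###..#.#####
#...#.#..#.#...##....
#.#..#....#..#.##.##.
##.....##.....#######
position 1 holds #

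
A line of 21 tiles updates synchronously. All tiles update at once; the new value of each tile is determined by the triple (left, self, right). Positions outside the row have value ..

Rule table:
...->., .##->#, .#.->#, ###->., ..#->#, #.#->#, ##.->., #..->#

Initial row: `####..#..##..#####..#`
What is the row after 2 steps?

#...######.###....###
##.##.....##..#..##..

##.##.....##..#..##..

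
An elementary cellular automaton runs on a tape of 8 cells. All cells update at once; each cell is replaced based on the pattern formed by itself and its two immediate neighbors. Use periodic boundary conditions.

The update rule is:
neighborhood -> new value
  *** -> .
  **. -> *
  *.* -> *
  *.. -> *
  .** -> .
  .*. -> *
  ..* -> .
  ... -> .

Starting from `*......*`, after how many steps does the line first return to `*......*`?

8

step 1: **......
step 2: .**.....
step 3: ..**....
step 4: ...**...
step 5: ....**..
step 6: .....**.
step 7: ......**
step 8: *......*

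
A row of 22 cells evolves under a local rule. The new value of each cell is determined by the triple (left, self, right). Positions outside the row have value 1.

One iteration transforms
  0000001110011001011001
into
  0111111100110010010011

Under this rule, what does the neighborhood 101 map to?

0

At position 16 the neighborhood is 101; the next row has 0 there.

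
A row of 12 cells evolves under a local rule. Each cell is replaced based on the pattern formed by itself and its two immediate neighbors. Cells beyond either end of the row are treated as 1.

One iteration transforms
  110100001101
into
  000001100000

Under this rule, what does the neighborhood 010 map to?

At position 3 the neighborhood is 010; the next row has 0 there.

0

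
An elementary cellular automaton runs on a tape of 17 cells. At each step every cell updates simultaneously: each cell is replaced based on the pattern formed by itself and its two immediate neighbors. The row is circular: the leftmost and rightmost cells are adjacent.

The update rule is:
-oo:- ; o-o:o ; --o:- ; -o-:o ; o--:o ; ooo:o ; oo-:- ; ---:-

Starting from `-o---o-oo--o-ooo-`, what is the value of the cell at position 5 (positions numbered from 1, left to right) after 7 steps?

-

step 1: -oo--oo--o-oo-o-o
step 2: o--o---o-oo--oooo
step 3: -o-oo--oo--o--ooo
step 4: ooo--o---o-oo--o-
step 5: -o-o-oo--oo--o-oo
step 6: ooooo--o---o-oo--
step 7: -ooo-o-oo--oo--o-
position 5 holds -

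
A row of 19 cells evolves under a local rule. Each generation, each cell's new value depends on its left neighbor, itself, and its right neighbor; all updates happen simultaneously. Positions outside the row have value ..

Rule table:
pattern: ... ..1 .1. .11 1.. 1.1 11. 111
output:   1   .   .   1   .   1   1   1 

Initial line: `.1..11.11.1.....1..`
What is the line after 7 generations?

1111111111..1111111

....111111..111...1
111.111111..111.1..
1111111111..1111..1
1111111111..1111...
1111111111..1111.11
1111111111..1111111
1111111111..1111111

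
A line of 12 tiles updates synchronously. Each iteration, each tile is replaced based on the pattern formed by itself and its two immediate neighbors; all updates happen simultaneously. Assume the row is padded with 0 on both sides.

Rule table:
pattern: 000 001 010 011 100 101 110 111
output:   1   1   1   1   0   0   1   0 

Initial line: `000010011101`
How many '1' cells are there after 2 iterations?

6

111110110101
100010110101
count of 1: 6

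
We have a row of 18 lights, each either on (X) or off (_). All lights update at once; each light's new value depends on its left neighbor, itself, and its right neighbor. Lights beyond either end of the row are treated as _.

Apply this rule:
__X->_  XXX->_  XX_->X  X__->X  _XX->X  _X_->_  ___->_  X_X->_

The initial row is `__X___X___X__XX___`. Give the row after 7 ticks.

___X___X___X_XXX__
____X___X____X_XX_
_____X___X_____XXX
______X___X____X_X
_______X___X______
________X___X_____
_________X___X____

_________X___X____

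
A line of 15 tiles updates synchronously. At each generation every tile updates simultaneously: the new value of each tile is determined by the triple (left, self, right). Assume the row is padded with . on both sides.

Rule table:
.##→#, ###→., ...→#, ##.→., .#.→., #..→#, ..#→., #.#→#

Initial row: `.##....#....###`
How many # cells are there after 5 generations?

generation 1: .#.###..###.#..
generation 2: ..##..#.#..#.##
generation 3: #.#.#..#.#..##.
generation 4: .#.#.#..#.#.#.#
generation 5: ..#.#.#..#.#.#.
count of #: 6

6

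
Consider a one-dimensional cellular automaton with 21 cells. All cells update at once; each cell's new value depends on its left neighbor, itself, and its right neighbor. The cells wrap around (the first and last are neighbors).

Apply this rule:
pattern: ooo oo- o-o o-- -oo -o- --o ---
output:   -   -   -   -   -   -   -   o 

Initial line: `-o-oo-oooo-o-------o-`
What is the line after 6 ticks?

oooooooooooo-------oo

-------------ooooo---
oooooooooooo-------oo
-------------ooooo---  (repeats tick 1; period 2)
tick 6: oooooooooooo-------oo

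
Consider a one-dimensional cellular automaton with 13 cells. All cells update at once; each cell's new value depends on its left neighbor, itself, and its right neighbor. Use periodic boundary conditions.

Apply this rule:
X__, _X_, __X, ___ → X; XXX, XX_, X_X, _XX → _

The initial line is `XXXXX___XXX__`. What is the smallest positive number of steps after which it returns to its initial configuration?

2

_____XXX___XX
XXXXX___XXX__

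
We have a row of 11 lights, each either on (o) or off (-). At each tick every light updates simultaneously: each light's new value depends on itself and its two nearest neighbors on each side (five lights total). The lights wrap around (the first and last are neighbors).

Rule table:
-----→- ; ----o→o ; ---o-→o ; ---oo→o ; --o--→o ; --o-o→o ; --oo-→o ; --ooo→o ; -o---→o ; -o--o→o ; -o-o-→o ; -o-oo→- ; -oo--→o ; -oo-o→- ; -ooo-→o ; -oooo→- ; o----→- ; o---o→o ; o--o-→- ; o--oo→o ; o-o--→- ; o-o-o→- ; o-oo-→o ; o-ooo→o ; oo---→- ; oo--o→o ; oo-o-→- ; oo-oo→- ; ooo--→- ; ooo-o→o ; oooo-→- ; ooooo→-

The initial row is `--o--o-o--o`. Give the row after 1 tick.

o-oo-oo-o-o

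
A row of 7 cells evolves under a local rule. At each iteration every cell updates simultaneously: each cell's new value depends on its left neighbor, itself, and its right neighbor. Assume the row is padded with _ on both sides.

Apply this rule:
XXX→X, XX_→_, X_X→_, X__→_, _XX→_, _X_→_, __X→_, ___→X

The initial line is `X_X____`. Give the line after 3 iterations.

_X_____

____XXX
XXX__X_
_X_____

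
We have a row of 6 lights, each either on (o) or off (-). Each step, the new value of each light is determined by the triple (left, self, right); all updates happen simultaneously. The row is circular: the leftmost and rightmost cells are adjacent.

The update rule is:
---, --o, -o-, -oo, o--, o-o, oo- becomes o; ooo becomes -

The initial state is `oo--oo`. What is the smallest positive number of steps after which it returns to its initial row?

-oooo-
oo--oo

2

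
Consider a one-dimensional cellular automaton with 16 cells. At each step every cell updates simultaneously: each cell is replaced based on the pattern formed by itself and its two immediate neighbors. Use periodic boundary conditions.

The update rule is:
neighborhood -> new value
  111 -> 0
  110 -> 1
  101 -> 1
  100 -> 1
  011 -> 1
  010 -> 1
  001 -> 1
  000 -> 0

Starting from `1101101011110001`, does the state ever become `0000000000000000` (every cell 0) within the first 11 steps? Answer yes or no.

step 1: 0111111110011011
step 2: 1100000011111111
step 3: 0110000110000000
step 4: 1111001111000000
step 5: 1001111001100001
step 6: 1111001111110011
step 7: 0001111000011110
step 8: 0011001100110011
step 9: 1111111111111111
step 10: 0000000000000000
all cells are 0 at step 10

yes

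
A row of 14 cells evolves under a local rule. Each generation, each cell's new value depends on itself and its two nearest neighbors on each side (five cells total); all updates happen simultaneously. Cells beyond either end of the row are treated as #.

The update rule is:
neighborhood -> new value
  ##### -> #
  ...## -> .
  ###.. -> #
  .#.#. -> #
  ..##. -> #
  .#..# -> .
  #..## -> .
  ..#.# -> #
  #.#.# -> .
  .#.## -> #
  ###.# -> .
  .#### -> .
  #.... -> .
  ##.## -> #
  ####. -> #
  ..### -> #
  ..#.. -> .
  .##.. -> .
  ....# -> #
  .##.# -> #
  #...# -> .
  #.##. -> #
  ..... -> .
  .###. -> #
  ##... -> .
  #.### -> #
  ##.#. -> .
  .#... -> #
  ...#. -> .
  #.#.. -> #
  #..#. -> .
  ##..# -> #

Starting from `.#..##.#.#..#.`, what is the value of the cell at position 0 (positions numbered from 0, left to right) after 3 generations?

.

generation 1: .#..##..##..##
generation 2: .#..#.#.#.#.#.
generation 3: .#..##.#.#.#.#
position 0 holds .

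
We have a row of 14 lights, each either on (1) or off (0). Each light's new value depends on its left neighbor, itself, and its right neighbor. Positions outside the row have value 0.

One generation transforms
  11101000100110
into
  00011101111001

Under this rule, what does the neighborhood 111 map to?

0

At position 1 the neighborhood is 111; the next row has 0 there.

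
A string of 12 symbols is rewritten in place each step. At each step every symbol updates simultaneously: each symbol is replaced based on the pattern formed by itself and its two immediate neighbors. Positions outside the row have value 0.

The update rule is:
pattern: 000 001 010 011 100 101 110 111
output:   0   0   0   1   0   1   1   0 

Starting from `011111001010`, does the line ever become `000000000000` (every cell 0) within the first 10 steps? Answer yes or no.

010001000100
000000000000
all cells are 0 at step 2

yes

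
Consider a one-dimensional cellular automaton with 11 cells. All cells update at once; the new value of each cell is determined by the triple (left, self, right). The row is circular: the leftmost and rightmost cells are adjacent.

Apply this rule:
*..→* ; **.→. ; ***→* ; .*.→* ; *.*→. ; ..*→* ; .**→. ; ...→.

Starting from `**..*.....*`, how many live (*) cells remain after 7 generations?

8

generation 1: *.****...*.
generation 2: *..**.*.**.
generation 3: ***...*....
generation 4: .*.*.***..*
generation 5: .*.*..*.***
generation 6: .*.****..*.
generation 7: **..**.****
count of *: 8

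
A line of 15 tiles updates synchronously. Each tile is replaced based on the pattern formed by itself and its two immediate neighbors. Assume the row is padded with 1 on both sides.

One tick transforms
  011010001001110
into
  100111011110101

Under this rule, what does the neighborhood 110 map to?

At position 2 the neighborhood is 110; the next row has 0 there.

0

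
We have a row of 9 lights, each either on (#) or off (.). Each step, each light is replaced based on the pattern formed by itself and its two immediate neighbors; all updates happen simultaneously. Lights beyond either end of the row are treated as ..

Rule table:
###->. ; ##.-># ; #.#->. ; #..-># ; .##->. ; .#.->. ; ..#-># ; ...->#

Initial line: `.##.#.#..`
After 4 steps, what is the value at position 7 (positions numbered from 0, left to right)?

step 1: #.#....##
step 2: ...####.#
step 3: ###...#..
step 4: ..####.##
position 7 holds #

#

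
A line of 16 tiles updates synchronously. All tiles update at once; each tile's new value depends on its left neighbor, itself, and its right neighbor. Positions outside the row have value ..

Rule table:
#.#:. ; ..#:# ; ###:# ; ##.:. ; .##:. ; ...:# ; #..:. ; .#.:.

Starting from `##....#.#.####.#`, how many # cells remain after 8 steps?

...###.....##...
###.#..####...##
.#....#.##..##..
#..###.....#...#
..#.#..####..##.
##....#.##..#...
...###.....#..##
###.#..####..#..
count of #: 9

9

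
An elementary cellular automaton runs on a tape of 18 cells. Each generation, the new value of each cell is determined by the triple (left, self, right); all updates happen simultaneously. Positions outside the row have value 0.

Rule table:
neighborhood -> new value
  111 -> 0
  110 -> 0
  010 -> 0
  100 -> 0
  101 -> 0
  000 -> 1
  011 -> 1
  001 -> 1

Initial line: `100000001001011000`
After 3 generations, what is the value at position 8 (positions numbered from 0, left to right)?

1

generation 1: 001111110010010011
generation 2: 111000000100100110
generation 3: 100011111001001100
position 8 holds 1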